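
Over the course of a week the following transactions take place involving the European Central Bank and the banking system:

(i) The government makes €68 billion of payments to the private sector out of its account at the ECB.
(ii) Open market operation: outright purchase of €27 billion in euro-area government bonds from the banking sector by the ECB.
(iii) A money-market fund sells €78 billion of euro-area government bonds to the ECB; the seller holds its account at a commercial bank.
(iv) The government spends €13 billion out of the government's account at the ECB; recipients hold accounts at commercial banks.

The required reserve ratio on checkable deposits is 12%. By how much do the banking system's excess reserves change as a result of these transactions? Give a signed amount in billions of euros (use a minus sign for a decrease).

Government spending €68 billion: reserves +€68B, deposits +€68B.
OMO purchase (from banks) €27 billion: reserves +€27B, deposits 0.
Asset purchase (from non-banks) €78 billion: reserves +€78B, deposits +€78B.
Government spending €13 billion: reserves +€13B, deposits +€13B.
Totals: Δreserves = +€186B, Δdeposits = +€159B.
Δrequired reserves = 12% × +€159B = +€19.08B.
Δexcess reserves = Δreserves − Δrequired = +€186B − (+€19.08B) = +€166.92 billion.

+€166.92 billion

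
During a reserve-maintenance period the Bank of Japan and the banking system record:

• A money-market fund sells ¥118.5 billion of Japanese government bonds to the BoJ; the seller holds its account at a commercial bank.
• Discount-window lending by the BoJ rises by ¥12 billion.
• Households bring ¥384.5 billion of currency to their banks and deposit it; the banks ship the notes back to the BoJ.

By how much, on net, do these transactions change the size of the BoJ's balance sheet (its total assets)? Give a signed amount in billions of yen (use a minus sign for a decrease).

Asset purchase (from non-banks) ¥118.5 billion: a BoJ asset is acquired → +¥118.5B.
Discount-window loan ¥12 billion: a BoJ asset is acquired → +¥12B.
Currency deposit ¥384.5 billion: only the composition of liabilities changes → 0.
Net: 118.5 + 12 + 0 = +¥130.5 billion.

+¥130.5 billion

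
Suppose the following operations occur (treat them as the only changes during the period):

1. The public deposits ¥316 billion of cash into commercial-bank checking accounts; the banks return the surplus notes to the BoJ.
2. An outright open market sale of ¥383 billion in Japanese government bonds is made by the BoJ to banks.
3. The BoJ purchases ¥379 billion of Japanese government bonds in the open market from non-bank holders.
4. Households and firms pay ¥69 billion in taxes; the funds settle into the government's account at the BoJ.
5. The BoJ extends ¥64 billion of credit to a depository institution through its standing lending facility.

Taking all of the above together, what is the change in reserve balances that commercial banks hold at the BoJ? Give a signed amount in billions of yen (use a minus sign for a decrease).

+¥307 billion

Currency deposit ¥316 billion: returned notes are swapped for reserve credit → +¥316B.
OMO sale (to banks) ¥383 billion: the buying banks pay out of their reserve balances → −¥383B.
Asset purchase (from non-banks) ¥379 billion: the BoJ pays by crediting reserve accounts → +¥379B.
Government account inflow ¥69 billion: funds move from bank reserves into the government account → −¥69B.
Discount-window loan ¥64 billion: the loan is credited to the bank's reserve account → +¥64B.
Net: 316 − 383 + 379 − 69 + 64 = +¥307 billion.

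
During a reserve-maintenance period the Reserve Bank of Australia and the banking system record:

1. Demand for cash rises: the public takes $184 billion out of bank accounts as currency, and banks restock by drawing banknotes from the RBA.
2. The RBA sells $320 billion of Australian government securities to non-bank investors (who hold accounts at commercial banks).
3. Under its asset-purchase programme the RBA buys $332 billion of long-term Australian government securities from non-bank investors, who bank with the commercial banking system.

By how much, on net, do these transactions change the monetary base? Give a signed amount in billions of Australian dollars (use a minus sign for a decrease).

+$12 billion

Currency withdrawal $184 billion: just a shift between currency and reserves — both are base money → 0.
Asset sale (to non-banks) $320 billion: RBA balance sheet contracts → −$320B.
Asset purchase (from non-banks) $332 billion: RBA balance sheet expands → +$332B.
Net: 0 − 320 + 332 = +$12 billion.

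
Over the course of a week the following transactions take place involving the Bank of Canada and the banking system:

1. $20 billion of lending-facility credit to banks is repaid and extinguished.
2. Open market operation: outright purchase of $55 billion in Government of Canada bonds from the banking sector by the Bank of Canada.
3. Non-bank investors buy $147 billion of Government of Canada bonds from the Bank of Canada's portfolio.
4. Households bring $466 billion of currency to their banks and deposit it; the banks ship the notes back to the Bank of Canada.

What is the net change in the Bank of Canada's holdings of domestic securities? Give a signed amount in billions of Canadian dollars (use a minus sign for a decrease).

Bank of Canada balance sheet:
  Assets:      Securities −$92B, Loans to banks −$20B
  Liabilities: Bank reserves +$354B, Currency in circulation −$466B
Commercial banking system:
  Assets:      Reserves at CB +$354B, Securities −$55B
  Liabilities: Checkable deposits +$319B, Borrowings from CB −$20B
So the change in the Bank of Canada's holdings of domestic securities is -$92 billion.

-$92 billion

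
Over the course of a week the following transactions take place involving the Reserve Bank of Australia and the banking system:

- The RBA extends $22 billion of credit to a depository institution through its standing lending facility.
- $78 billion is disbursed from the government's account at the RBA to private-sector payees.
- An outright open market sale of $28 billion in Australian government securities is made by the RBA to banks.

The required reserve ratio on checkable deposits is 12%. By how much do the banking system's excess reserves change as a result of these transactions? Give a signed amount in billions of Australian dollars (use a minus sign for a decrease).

+$62.64 billion

Discount-window loan $22 billion: reserves +$22B, deposits 0.
Government spending $78 billion: reserves +$78B, deposits +$78B.
OMO sale (to banks) $28 billion: reserves −$28B, deposits 0.
Totals: Δreserves = +$72B, Δdeposits = +$78B.
Δrequired reserves = 12% × +$78B = +$9.36B.
Δexcess reserves = Δreserves − Δrequired = +$72B − (+$9.36B) = +$62.64 billion.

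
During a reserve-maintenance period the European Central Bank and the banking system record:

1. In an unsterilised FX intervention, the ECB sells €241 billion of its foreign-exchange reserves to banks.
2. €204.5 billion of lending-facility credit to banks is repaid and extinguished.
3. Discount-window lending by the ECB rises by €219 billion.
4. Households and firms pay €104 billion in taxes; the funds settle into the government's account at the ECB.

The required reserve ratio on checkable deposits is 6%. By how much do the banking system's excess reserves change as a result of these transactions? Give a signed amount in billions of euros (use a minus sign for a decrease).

FX sale €241 billion: reserves −€241B, deposits 0.
Discount-window repayment €204.5 billion: reserves −€204.5B, deposits 0.
Discount-window loan €219 billion: reserves +€219B, deposits 0.
Government account inflow €104 billion: reserves −€104B, deposits −€104B.
Totals: Δreserves = −€330.5B, Δdeposits = −€104B.
Δrequired reserves = 6% × −€104B = −€6.24B.
Δexcess reserves = Δreserves − Δrequired = −€330.5B − (−€6.24B) = -€324.26 billion.

-€324.26 billion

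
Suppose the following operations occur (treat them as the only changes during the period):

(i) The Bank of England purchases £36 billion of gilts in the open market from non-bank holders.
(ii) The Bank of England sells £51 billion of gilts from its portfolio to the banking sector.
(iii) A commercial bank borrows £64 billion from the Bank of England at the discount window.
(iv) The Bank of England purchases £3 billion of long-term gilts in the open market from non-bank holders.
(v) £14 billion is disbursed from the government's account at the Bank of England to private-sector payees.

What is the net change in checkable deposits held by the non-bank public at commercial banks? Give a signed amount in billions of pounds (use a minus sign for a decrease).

+£53 billion

Asset purchase (from non-banks) £36 billion: non-bank counterparties' bank balances rise → +£36B.
OMO sale (to banks) £51 billion: the counterparty is a bank, so public deposits are unchanged → 0.
Discount-window loan £64 billion: the counterparty is a bank, so public deposits are unchanged → 0.
Asset purchase (from non-banks) £3 billion: non-bank counterparties' bank balances rise → +£3B.
Government spending £14 billion: non-bank counterparties' bank balances rise → +£14B.
Net: 36 + 0 + 0 + 3 + 14 = +£53 billion.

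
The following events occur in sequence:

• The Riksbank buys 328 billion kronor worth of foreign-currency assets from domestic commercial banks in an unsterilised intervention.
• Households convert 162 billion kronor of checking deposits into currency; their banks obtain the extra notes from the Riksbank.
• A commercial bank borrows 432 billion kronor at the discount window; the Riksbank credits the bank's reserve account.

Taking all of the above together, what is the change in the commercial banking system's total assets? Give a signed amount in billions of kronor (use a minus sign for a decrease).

FX purchase 328 billion kronor: just an asset swap on bank balance sheets → 0.
Currency withdrawal 162 billion kronor: bank balance sheets shrink → −162B.
Discount-window loan 432 billion kronor: bank balance sheets expand → +432B.
Net: 0 − 162 + 432 = +270 billion.

+270 billion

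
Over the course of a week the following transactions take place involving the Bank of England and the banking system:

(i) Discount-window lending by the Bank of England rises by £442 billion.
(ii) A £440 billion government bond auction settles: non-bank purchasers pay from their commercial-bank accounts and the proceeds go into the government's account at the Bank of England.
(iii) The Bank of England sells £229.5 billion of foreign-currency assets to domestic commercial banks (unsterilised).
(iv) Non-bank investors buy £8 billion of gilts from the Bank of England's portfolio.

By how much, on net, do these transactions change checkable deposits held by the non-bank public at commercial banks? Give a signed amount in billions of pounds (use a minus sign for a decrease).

-£448 billion

Bank of England balance sheet:
  Assets:      Securities −£8B, Loans to banks +£442B, Foreign assets −£229.5B
  Liabilities: Bank reserves −£235.5B, Government deposits +£440B
Commercial banking system:
  Assets:      Reserves at CB −£235.5B, Foreign assets +£229.5B
  Liabilities: Checkable deposits −£448B, Borrowings from CB +£442B
So the change in checkable deposits held by the non-bank public at commercial banks is -£448 billion.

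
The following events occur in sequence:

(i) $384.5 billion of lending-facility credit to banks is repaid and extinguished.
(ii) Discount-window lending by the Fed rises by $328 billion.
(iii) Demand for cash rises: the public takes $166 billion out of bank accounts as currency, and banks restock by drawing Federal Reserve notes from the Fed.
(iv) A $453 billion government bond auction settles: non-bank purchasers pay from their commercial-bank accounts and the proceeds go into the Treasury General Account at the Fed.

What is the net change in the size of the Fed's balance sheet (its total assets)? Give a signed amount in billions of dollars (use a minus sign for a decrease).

-$56.5 billion

Fed balance sheet:
  Assets:      Loans to banks −$56.5B
  Liabilities: Bank reserves −$675.5B, Currency in circulation +$166B, Government deposits +$453B
Commercial banking system:
  Assets:      Reserves at CB −$675.5B
  Liabilities: Checkable deposits −$619B, Borrowings from CB −$56.5B
Change in total Fed assets = -$56.5 billion.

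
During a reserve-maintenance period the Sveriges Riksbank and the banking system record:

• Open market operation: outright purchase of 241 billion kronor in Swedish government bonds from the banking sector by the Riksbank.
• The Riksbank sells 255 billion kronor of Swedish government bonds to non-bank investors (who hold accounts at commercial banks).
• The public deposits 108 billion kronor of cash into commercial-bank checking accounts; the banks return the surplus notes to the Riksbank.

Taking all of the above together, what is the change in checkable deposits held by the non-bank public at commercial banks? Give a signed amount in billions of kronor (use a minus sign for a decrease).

-147 billion

OMO purchase (from banks) 241 billion kronor: the counterparty is a bank, so public deposits are unchanged → 0.
Asset sale (to non-banks) 255 billion kronor: non-bank counterparties' bank balances fall → −255B.
Currency deposit 108 billion kronor: non-bank counterparties' bank balances rise → +108B.
Net: 0 − 255 + 108 = -147 billion.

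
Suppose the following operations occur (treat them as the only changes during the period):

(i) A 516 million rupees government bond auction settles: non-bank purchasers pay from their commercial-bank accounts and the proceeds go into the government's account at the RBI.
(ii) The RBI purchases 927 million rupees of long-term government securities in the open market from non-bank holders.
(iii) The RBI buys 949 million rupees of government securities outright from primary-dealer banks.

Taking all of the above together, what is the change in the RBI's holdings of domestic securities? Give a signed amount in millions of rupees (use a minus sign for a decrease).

+1876 million

Government account inflow 516 million rupees: the RBI's securities portfolio is untouched → 0.
Asset purchase (from non-banks) 927 million rupees: securities added to the RBI's portfolio → +927M.
OMO purchase (from banks) 949 million rupees: securities added to the RBI's portfolio → +949M.
Net: 0 + 927 + 949 = +1876 million.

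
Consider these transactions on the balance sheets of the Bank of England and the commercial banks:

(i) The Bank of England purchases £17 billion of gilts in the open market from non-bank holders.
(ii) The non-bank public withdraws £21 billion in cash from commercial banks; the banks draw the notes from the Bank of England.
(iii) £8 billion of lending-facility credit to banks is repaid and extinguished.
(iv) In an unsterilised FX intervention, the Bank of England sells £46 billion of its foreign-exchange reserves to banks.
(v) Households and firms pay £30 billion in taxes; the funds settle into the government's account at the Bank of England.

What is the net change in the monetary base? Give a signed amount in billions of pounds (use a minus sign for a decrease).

-£67 billion

Bank of England balance sheet:
  Assets:      Securities +£17B, Loans to banks −£8B, Foreign assets −£46B
  Liabilities: Bank reserves −£88B, Currency in circulation +£21B, Government deposits +£30B
Monetary base = currency + reserves: +£21B + (−£88B) = -£67 billion.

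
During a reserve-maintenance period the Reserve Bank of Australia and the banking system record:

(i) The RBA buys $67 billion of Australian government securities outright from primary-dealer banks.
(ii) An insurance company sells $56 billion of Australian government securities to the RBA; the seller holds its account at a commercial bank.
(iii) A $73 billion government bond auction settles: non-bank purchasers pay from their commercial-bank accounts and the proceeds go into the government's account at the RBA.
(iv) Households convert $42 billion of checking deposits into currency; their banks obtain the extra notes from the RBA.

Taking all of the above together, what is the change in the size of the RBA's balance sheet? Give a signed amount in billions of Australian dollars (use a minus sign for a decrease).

+$123 billion

RBA balance sheet:
  Assets:      Securities +$123B
  Liabilities: Bank reserves +$8B, Currency in circulation +$42B, Government deposits +$73B
Change in total RBA assets = +$123 billion.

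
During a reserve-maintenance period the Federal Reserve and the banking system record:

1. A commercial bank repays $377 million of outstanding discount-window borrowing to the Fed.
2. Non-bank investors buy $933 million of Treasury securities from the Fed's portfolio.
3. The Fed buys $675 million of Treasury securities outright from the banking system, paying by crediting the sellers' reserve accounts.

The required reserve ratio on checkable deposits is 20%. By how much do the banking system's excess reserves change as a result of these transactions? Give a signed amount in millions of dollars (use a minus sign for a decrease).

-$448.4 million

Discount-window repayment $377 million: reserves −$377M, deposits 0.
Asset sale (to non-banks) $933 million: reserves −$933M, deposits −$933M.
OMO purchase (from banks) $675 million: reserves +$675M, deposits 0.
Totals: Δreserves = −$635M, Δdeposits = −$933M.
Δrequired reserves = 20% × −$933M = −$186.6M.
Δexcess reserves = Δreserves − Δrequired = −$635M − (−$186.6M) = -$448.4 million.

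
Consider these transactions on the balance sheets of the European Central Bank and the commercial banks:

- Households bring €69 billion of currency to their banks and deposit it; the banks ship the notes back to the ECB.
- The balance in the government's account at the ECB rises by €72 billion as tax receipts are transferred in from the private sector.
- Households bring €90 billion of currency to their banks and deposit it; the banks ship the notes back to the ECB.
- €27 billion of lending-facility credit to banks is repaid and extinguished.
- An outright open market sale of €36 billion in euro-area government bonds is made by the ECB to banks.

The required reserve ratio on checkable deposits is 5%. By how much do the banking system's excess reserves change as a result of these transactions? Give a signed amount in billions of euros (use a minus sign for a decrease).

Currency deposit €69 billion: reserves +€69B, deposits +€69B.
Government account inflow €72 billion: reserves −€72B, deposits −€72B.
Currency deposit €90 billion: reserves +€90B, deposits +€90B.
Discount-window repayment €27 billion: reserves −€27B, deposits 0.
OMO sale (to banks) €36 billion: reserves −€36B, deposits 0.
Totals: Δreserves = +€24B, Δdeposits = +€87B.
Δrequired reserves = 5% × +€87B = +€4.35B.
Δexcess reserves = Δreserves − Δrequired = +€24B − (+€4.35B) = +€19.65 billion.

+€19.65 billion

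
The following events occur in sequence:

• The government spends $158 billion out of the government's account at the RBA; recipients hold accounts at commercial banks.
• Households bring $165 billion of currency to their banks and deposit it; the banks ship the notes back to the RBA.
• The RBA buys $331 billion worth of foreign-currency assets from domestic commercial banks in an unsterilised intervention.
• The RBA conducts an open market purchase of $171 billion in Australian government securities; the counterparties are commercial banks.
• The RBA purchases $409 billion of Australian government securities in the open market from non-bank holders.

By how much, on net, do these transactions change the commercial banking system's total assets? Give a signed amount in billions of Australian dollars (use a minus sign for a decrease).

Government spending $158 billion: bank balance sheets expand → +$158B.
Currency deposit $165 billion: bank balance sheets expand → +$165B.
FX purchase $331 billion: just an asset swap on bank balance sheets → 0.
OMO purchase (from banks) $171 billion: just an asset swap on bank balance sheets → 0.
Asset purchase (from non-banks) $409 billion: bank balance sheets expand → +$409B.
Net: 158 + 165 + 0 + 0 + 409 = +$732 billion.

+$732 billion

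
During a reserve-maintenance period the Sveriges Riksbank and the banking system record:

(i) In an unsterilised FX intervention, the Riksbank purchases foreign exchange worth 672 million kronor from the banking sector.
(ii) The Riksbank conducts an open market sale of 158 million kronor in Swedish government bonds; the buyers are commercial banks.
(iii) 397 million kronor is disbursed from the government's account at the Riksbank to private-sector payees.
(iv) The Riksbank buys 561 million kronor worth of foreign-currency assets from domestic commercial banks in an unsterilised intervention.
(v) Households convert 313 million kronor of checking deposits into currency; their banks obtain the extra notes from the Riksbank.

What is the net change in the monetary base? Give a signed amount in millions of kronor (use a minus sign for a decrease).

FX purchase 672 million kronor: Riksbank balance sheet expands → +672M.
OMO sale (to banks) 158 million kronor: Riksbank balance sheet contracts → −158M.
Government spending 397 million kronor: a non-base liability converts back to reserves → +397M.
FX purchase 561 million kronor: Riksbank balance sheet expands → +561M.
Currency withdrawal 313 million kronor: just a shift between currency and reserves — both are base money → 0.
Net: 672 − 158 + 397 + 561 + 0 = +1472 million.

+1472 million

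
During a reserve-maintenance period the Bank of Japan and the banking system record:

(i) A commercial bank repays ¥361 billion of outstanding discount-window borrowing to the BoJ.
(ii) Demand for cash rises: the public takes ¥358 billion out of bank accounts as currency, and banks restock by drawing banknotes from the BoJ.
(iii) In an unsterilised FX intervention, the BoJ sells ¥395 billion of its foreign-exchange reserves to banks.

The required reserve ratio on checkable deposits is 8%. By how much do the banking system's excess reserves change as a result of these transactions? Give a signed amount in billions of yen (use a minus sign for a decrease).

-¥1085.36 billion

Discount-window repayment ¥361 billion: reserves −¥361B, deposits 0.
Currency withdrawal ¥358 billion: reserves −¥358B, deposits −¥358B.
FX sale ¥395 billion: reserves −¥395B, deposits 0.
Totals: Δreserves = −¥1114B, Δdeposits = −¥358B.
Δrequired reserves = 8% × −¥358B = −¥28.64B.
Δexcess reserves = Δreserves − Δrequired = −¥1114B − (−¥28.64B) = -¥1085.36 billion.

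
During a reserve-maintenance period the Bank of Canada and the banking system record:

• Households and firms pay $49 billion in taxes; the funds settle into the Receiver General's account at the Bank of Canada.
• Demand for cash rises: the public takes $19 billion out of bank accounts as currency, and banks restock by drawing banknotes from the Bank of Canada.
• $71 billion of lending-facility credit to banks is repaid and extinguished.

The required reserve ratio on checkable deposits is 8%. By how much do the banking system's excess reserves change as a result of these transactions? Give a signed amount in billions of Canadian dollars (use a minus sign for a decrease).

Government account inflow $49 billion: reserves −$49B, deposits −$49B.
Currency withdrawal $19 billion: reserves −$19B, deposits −$19B.
Discount-window repayment $71 billion: reserves −$71B, deposits 0.
Totals: Δreserves = −$139B, Δdeposits = −$68B.
Δrequired reserves = 8% × −$68B = −$5.44B.
Δexcess reserves = Δreserves − Δrequired = −$139B − (−$5.44B) = -$133.56 billion.

-$133.56 billion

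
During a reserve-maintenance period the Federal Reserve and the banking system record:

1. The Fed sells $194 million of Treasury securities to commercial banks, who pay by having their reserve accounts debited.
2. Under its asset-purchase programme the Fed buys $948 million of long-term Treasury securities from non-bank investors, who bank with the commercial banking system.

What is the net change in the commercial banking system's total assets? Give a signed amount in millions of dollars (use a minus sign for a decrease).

+$948 million

Fed balance sheet:
  Assets:      Securities +$754M
  Liabilities: Bank reserves +$754M
Commercial banking system:
  Assets:      Reserves at CB +$754M, Securities +$194M
  Liabilities: Checkable deposits +$948M
Change in total bank assets = +$948 million.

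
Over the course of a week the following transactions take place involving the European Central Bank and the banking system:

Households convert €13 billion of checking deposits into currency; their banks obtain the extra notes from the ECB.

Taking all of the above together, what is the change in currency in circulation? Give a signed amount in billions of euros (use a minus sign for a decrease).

ECB balance sheet:
  Assets:      no change
  Liabilities: Bank reserves −€13B, Currency in circulation +€13B
Commercial banking system:
  Assets:      Reserves at CB −€13B
  Liabilities: Checkable deposits −€13B
So the change in currency in circulation is +€13 billion.

+€13 billion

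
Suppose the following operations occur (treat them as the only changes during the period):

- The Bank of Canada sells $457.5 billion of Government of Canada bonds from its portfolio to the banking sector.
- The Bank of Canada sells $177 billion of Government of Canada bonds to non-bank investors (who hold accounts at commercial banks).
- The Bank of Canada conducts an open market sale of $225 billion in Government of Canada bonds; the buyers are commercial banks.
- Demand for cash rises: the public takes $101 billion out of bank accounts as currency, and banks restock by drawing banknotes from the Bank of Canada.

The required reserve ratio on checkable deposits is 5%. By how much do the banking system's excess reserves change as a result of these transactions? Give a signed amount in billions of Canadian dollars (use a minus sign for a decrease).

-$946.6 billion

OMO sale (to banks) $457.5 billion: reserves −$457.5B, deposits 0.
Asset sale (to non-banks) $177 billion: reserves −$177B, deposits −$177B.
OMO sale (to banks) $225 billion: reserves −$225B, deposits 0.
Currency withdrawal $101 billion: reserves −$101B, deposits −$101B.
Totals: Δreserves = −$960.5B, Δdeposits = −$278B.
Δrequired reserves = 5% × −$278B = −$13.9B.
Δexcess reserves = Δreserves − Δrequired = −$960.5B − (−$13.9B) = -$946.6 billion.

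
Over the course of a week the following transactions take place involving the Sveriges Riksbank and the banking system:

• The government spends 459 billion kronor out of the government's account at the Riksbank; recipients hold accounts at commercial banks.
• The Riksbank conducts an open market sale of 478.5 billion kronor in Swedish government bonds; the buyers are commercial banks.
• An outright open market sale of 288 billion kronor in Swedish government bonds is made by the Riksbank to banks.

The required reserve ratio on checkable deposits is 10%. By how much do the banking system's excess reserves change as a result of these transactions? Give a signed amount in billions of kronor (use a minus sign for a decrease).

Government spending 459 billion kronor: reserves +459B, deposits +459B.
OMO sale (to banks) 478.5 billion kronor: reserves −478.5B, deposits 0.
OMO sale (to banks) 288 billion kronor: reserves −288B, deposits 0.
Totals: Δreserves = −307.5B, Δdeposits = +459B.
Δrequired reserves = 10% × +459B = +45.9B.
Δexcess reserves = Δreserves − Δrequired = −307.5B − (+45.9B) = -353.4 billion.

-353.4 billion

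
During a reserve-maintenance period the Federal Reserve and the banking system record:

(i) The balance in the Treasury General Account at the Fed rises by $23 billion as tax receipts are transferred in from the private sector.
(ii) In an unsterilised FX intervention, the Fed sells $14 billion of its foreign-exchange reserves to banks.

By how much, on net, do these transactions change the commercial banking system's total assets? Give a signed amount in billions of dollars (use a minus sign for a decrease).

Government account inflow $23 billion: bank balance sheets shrink → −$23B.
FX sale $14 billion: just an asset swap on bank balance sheets → 0.
Net: −23 + 0 = -$23 billion.

-$23 billion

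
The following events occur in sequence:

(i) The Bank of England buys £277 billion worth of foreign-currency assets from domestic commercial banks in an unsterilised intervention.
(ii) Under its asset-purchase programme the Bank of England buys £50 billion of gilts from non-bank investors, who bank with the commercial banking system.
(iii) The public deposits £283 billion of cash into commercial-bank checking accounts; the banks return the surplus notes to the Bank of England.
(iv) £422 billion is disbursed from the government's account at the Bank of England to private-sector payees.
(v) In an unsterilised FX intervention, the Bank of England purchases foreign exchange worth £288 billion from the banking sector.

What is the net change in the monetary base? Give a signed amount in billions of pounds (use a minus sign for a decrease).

+£1037 billion

FX purchase £277 billion: Bank of England balance sheet expands → +£277B.
Asset purchase (from non-banks) £50 billion: Bank of England balance sheet expands → +£50B.
Currency deposit £283 billion: just a shift between currency and reserves — both are base money → 0.
Government spending £422 billion: a non-base liability converts back to reserves → +£422B.
FX purchase £288 billion: Bank of England balance sheet expands → +£288B.
Net: 277 + 50 + 0 + 422 + 288 = +£1037 billion.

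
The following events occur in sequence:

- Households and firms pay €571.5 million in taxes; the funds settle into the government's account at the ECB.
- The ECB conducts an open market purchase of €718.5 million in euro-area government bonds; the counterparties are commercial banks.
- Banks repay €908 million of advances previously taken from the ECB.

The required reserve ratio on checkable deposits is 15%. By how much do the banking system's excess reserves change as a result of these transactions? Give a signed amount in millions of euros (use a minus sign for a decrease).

-€675.275 million

Government account inflow €571.5 million: reserves −€571.5M, deposits −€571.5M.
OMO purchase (from banks) €718.5 million: reserves +€718.5M, deposits 0.
Discount-window repayment €908 million: reserves −€908M, deposits 0.
Totals: Δreserves = −€761M, Δdeposits = −€571.5M.
Δrequired reserves = 15% × −€571.5M = −€85.725M.
Δexcess reserves = Δreserves − Δrequired = −€761M − (−€85.725M) = -€675.275 million.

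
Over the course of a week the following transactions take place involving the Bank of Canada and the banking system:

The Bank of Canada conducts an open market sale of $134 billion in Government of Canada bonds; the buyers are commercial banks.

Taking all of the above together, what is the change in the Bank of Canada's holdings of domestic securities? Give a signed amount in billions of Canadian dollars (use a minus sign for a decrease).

Bank of Canada balance sheet:
  Assets:      Securities −$134B
  Liabilities: Bank reserves −$134B
So the change in the Bank of Canada's holdings of domestic securities is -$134 billion.

-$134 billion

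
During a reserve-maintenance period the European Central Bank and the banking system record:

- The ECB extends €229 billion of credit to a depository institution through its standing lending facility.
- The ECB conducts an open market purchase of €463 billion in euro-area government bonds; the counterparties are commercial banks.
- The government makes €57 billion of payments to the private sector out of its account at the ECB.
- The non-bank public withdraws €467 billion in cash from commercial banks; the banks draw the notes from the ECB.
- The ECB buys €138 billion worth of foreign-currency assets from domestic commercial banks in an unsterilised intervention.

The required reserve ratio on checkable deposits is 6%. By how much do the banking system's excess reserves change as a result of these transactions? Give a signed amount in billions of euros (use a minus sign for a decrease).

Discount-window loan €229 billion: reserves +€229B, deposits 0.
OMO purchase (from banks) €463 billion: reserves +€463B, deposits 0.
Government spending €57 billion: reserves +€57B, deposits +€57B.
Currency withdrawal €467 billion: reserves −€467B, deposits −€467B.
FX purchase €138 billion: reserves +€138B, deposits 0.
Totals: Δreserves = +€420B, Δdeposits = −€410B.
Δrequired reserves = 6% × −€410B = −€24.6B.
Δexcess reserves = Δreserves − Δrequired = +€420B − (−€24.6B) = +€444.6 billion.

+€444.6 billion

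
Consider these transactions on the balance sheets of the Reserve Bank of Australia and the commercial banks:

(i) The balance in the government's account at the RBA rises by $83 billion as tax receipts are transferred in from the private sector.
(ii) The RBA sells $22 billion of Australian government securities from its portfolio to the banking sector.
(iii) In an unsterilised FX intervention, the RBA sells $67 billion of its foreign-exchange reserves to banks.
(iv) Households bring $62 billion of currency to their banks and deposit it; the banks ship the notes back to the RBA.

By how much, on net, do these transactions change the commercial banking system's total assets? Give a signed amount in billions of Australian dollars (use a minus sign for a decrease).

-$21 billion

RBA balance sheet:
  Assets:      Securities −$22B, Foreign assets −$67B
  Liabilities: Bank reserves −$110B, Currency in circulation −$62B, Government deposits +$83B
Commercial banking system:
  Assets:      Reserves at CB −$110B, Securities +$22B, Foreign assets +$67B
  Liabilities: Checkable deposits −$21B
Change in total bank assets = -$21 billion.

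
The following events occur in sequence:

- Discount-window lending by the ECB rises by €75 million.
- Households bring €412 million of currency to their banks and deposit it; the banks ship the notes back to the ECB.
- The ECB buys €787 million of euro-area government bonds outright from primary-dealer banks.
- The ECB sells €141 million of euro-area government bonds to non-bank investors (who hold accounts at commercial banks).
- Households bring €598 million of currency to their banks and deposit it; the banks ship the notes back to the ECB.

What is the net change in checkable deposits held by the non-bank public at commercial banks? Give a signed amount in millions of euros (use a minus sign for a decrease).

+€869 million

Discount-window loan €75 million: the counterparty is a bank, so public deposits are unchanged → 0.
Currency deposit €412 million: non-bank counterparties' bank balances rise → +€412M.
OMO purchase (from banks) €787 million: the counterparty is a bank, so public deposits are unchanged → 0.
Asset sale (to non-banks) €141 million: non-bank counterparties' bank balances fall → −€141M.
Currency deposit €598 million: non-bank counterparties' bank balances rise → +€598M.
Net: 0 + 412 + 0 − 141 + 598 = +€869 million.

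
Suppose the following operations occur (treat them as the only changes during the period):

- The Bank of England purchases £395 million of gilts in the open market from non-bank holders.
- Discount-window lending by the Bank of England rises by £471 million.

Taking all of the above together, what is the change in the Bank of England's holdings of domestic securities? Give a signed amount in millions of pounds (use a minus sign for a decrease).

Asset purchase (from non-banks) £395 million: securities added to the Bank of England's portfolio → +£395M.
Discount-window loan £471 million: the Bank of England's securities portfolio is untouched → 0.
Net: 395 + 0 = +£395 million.

+£395 million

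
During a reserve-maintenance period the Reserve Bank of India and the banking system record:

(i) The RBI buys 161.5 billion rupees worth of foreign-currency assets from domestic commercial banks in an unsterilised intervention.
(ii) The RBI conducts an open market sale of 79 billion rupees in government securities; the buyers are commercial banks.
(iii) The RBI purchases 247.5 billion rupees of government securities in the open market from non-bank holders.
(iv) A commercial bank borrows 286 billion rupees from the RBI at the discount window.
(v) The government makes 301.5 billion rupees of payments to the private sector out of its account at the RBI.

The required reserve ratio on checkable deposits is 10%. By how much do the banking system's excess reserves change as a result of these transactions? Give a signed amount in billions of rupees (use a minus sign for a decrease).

FX purchase 161.5 billion rupees: reserves +161.5B, deposits 0.
OMO sale (to banks) 79 billion rupees: reserves −79B, deposits 0.
Asset purchase (from non-banks) 247.5 billion rupees: reserves +247.5B, deposits +247.5B.
Discount-window loan 286 billion rupees: reserves +286B, deposits 0.
Government spending 301.5 billion rupees: reserves +301.5B, deposits +301.5B.
Totals: Δreserves = +917.5B, Δdeposits = +549B.
Δrequired reserves = 10% × +549B = +54.9B.
Δexcess reserves = Δreserves − Δrequired = +917.5B − (+54.9B) = +862.6 billion.

+862.6 billion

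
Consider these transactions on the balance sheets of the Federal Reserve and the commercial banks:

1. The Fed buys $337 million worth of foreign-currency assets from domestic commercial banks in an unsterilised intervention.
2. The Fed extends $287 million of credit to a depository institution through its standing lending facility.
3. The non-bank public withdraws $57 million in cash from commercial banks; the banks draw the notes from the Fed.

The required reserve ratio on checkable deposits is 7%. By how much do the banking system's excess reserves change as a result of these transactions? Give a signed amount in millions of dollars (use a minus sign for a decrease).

FX purchase $337 million: reserves +$337M, deposits 0.
Discount-window loan $287 million: reserves +$287M, deposits 0.
Currency withdrawal $57 million: reserves −$57M, deposits −$57M.
Totals: Δreserves = +$567M, Δdeposits = −$57M.
Δrequired reserves = 7% × −$57M = −$3.99M.
Δexcess reserves = Δreserves − Δrequired = +$567M − (−$3.99M) = +$570.99 million.

+$570.99 million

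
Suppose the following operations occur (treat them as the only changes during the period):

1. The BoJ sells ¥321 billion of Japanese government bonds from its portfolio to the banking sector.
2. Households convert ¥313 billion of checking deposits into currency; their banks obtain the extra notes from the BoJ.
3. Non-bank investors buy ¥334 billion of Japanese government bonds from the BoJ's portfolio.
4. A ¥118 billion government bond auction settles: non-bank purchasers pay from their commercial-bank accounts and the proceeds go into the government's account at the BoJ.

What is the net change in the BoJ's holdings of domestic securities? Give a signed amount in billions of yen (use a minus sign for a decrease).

-¥655 billion

OMO sale (to banks) ¥321 billion: securities removed from the BoJ's portfolio → −¥321B.
Currency withdrawal ¥313 billion: the BoJ's securities portfolio is untouched → 0.
Asset sale (to non-banks) ¥334 billion: securities removed from the BoJ's portfolio → −¥334B.
Government account inflow ¥118 billion: the BoJ's securities portfolio is untouched → 0.
Net: −321 + 0 − 334 + 0 = -¥655 billion.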